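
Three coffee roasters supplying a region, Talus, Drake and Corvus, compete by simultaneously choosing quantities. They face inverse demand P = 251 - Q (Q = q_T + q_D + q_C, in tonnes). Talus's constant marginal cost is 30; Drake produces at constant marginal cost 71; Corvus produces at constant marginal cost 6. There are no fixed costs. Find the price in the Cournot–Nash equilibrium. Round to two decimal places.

89.50

Talus's profit: π_T = (251 - Q)q_T - (30q_T). Setting ∂π_T/∂q_T = 0: 221 - 2q_T - (q_D + q_C) = 0.
Drake's profit: π_D = (251 - Q)q_D - (71q_D). Setting ∂π_D/∂q_D = 0: 180 - 2q_D - (q_T + q_C) = 0.
Corvus's profit: π_C = (251 - Q)q_C - (6q_C). Setting ∂π_C/∂q_C = 0: 245 - 2q_C - (q_T + q_D) = 0.
Adding the 3 first-order conditions: 646 − 4Q = 0, so Q = 323/2.
Back-substituting: q_T = (221 − 323/2) = 119/2, q_D = (180 − 323/2) = 37/2, q_C = (245 − 323/2) = 167/2.
Total output Q = 323/2, so price P = 251 - 323/2 = 179/2.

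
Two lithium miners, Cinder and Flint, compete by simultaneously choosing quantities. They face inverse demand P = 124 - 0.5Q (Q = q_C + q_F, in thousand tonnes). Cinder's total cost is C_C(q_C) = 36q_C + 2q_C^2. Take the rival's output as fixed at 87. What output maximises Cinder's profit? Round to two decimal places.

8.90

With the rival's output fixed at 87, Cinder's profit is π_C = (124 - (1/2)·87 - (1/2)q_C)q_C - (36q_C + 2q_C²) = (161/2 - (1/2)q_C)q_C - (36q_C + 2q_C²).
∂π_C/∂q_C = 89/2 - 5q_C = 0, so q_C = 89/10.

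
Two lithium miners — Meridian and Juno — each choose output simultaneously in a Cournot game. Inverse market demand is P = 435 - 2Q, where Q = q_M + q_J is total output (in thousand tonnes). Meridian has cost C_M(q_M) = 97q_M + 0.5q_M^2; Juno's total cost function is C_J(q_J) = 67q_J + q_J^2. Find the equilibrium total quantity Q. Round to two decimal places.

Meridian's profit: π_M = (435 - 2Q)q_M - (97q_M + (1/2)q_M²). Setting ∂π_M/∂q_M = 0: 338 - 5q_M - 2(q_J) = 0.
Juno's profit: π_J = (435 - 2Q)q_J - (67q_J + q_J²). Setting ∂π_J/∂q_J = 0: 368 - 6q_J - 2(q_M) = 0.
So q_M = (338 - 2q_J)/5 and q_J = (368 - 2q_M)/6.
Solving the pair: q_M = 646/13, q_J = 582/13.
Total output Q = 646/13 + 582/13 = 1228/13.

94.46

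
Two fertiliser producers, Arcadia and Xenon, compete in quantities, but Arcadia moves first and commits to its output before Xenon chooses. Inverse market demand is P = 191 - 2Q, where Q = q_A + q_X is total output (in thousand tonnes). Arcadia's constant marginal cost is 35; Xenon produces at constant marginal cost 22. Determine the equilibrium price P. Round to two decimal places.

70.75

The follower Xenon best-responds to any q_A: π_X = (191 - 2Q)q_X - 22q_X.
Follower FOC: 169 - 2q_A - 4q_X = 0, so q_X(q_A) = (169 - 2q_A)/4.
Arcadia substitutes q_X(q_A) into its own profit: π_A = q_A(191 - 2q_A - (169 - 2q_A)/2) - 35q_A = (213/2 - q_A)q_A - 35q_A.
Maximising: ∂π_A/∂q_A = 143/2 - 2q_A = 0, giving q_A = 143/4.
Then q_X = (169 - 2·(143/4))/4 = 195/8.
Total output Q = 481/8, so price P = 191 - 2·(481/8) = 283/4.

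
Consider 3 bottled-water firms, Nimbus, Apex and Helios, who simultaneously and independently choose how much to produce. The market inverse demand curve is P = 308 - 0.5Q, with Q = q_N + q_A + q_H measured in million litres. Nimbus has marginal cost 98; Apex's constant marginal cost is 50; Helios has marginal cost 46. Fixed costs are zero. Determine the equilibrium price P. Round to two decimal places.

Nimbus's profit: π_N = (308 - 0.5Q)q_N - (98q_N). Setting ∂π_N/∂q_N = 0: 210 - q_N - (1/2)(q_A + q_H) = 0.
Apex's profit: π_A = (308 - 0.5Q)q_A - (50q_A). Setting ∂π_A/∂q_A = 0: 258 - q_A - (1/2)(q_N + q_H) = 0.
Helios's first-order condition: 262 - q_H - (1/2)(q_N + q_A) = 0.
Adding the 3 conditions: 730 − Q − Q = 0, i.e. Q = 365.
Back-substituting: q_N = (210 − 365/2)/(1/2) = 55, q_A = (258 − 365/2)/(1/2) = 151, q_H = (262 − 365/2)/(1/2) = 159.
Total output Q = 365, so price P = 308 - (1/2)·365 = 251/2.

125.50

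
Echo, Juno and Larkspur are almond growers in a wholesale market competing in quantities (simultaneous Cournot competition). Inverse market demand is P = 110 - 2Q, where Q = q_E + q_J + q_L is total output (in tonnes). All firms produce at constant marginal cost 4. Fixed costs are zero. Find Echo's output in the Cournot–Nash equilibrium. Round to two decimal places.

13.25

Each firm earns π_i = (110 - 2Q)q_i - 4q_i.
Setting ∂π_i/∂q_i = 0 with rivals' quantities fixed: 106 - 4q_i - 2·Σ_{j≠i} q_j = 0.
With identical firms every q_j equals q_i, so Σ_{j≠i} q_j = 2q_i and 106 = 8q_i, giving q_i = 53/4.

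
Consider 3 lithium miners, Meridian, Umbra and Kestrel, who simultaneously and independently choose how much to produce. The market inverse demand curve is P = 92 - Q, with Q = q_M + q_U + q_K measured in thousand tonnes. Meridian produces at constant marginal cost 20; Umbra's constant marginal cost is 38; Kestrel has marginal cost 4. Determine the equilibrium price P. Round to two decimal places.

38.50

Meridian's profit: π_M = (92 - Q)q_M - (20q_M). Setting ∂π_M/∂q_M = 0: 72 - 2q_M - (q_U + q_K) = 0.
Umbra's profit: π_U = (92 - Q)q_U - (38q_U). Setting ∂π_U/∂q_U = 0: 54 - 2q_U - (q_M + q_K) = 0.
Kestrel's first-order condition: 88 - 2q_K - (q_M + q_U) = 0.
Adding the 3 first-order conditions: 214 − 4Q = 0, so Q = 107/2.
Back-substituting: q_M = (72 − 107/2) = 37/2, q_U = (54 − 107/2) = 1/2, q_K = (88 − 107/2) = 69/2.
Total output Q = 107/2, so price P = 92 - 107/2 = 77/2.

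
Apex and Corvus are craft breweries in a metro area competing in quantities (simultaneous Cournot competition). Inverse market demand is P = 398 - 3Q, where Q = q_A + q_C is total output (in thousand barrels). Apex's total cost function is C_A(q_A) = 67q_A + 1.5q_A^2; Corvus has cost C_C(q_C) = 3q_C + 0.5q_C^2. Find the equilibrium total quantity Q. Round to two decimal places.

68.41

Apex's profit: π_A = (398 - 3Q)q_A - (67q_A + (3/2)q_A²). Setting ∂π_A/∂q_A = 0: 331 - 9q_A - 3(q_C) = 0.
Corvus's profit: π_C = (398 - 3Q)q_C - (3q_C + (1/2)q_C²). Setting ∂π_C/∂q_C = 0: 395 - 7q_C - 3(q_A) = 0.
So q_A = (331 - 3q_C)/9 and q_C = (395 - 3q_A)/7.
Substituting one into the other gives q_A = 566/27 and q_C = 427/9.
Total output Q = 566/27 + 427/9 = 1847/27.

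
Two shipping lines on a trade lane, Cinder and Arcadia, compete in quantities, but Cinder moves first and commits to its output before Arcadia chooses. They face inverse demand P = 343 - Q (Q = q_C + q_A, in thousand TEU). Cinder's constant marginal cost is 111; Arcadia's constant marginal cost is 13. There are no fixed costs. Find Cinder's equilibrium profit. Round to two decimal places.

The follower Arcadia best-responds to any q_C: π_A = (343 - Q)q_A - 13q_A.
∂π_A/∂q_A = 330 - q_C - 2q_A = 0 gives the reaction function q_A = (330 - q_C)/2.
The leader anticipates this reaction. Substituting into P = 343 - Q gives P = 178 - (1/2)q_C, so π_C = (178 - (1/2)q_C)q_C - 111q_C.
The leader's first-order condition 67 - q_C = 0 yields q_C = 67.
Then q_A = (330 - 67)/2 = 263/2.
Price P = 343 - 397/2 = 289/2.
Cinder's profit: (289/2 - 111)·67 = 2244.5000.

2244.50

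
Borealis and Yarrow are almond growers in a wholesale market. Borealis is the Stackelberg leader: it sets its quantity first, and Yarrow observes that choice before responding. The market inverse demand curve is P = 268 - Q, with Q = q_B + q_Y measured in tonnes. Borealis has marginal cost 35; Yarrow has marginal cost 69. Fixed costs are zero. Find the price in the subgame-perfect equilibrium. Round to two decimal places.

The follower Yarrow best-responds to any q_B: π_Y = (268 - Q)q_Y - 69q_Y.
∂π_Y/∂q_Y = 199 - q_B - 2q_Y = 0 gives the reaction function q_Y = (199 - q_B)/2.
The leader anticipates this reaction. Substituting into P = 268 - Q gives P = 337/2 - (1/2)q_B, so π_B = (337/2 - (1/2)q_B)q_B - 35q_B.
Maximising: ∂π_B/∂q_B = 267/2 - q_B = 0, giving q_B = 267/2.
Then q_Y = (199 - 267/2)/2 = 131/4.
Total output Q = 665/4, so price P = 268 - 665/4 = 407/4.

101.75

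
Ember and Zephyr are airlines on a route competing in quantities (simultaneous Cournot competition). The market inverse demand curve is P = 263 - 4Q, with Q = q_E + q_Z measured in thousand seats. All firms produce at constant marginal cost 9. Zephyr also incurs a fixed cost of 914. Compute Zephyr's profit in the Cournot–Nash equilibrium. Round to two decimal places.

878.11

Each firm earns π_i = (263 - 4Q)q_i - 9q_i.
Setting ∂π_i/∂q_i = 0 with rivals' quantities fixed: 254 - 8q_i - 4q_j = 0.
By symmetry each firm produces the same amount; substituting q_j = q_i yields q_i = 254/12 = 127/6.
Price P = 263 - 4·(127/3) = 281/3.
Zephyr's profit: (281/3 - 9)·(127/6) - 914 = 878.1111.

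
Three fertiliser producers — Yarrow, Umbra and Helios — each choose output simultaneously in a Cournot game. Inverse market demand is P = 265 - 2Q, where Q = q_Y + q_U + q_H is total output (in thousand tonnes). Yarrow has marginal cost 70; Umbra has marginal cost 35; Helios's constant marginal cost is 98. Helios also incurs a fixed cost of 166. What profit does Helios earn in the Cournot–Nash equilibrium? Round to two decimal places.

14.50

Yarrow's profit: π_Y = (265 - 2Q)q_Y - (70q_Y). Setting ∂π_Y/∂q_Y = 0: 195 - 4q_Y - 2(q_U + q_H) = 0.
Umbra's profit: π_U = (265 - 2Q)q_U - (35q_U). Setting ∂π_U/∂q_U = 0: 230 - 4q_U - 2(q_Y + q_H) = 0.
Helios's first-order condition: 167 - 4q_H - 2(q_Y + q_U) = 0.
Summing all 3 equations gives 592 − 8Q = 0, hence Q = 74.
Back-substituting: q_Y = (195 − 148)/2 = 47/2, q_U = (230 − 148)/2 = 41, q_H = (167 − 148)/2 = 19/2.
Price P = 265 - 2·74 = 117.
Helios's profit: (117 - 98)·(19/2) - 166 = 29/2.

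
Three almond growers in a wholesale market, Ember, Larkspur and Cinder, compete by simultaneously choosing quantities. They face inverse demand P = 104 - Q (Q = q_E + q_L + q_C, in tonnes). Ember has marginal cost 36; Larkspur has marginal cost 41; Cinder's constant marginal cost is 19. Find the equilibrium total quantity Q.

54

Ember's profit: π_E = (104 - Q)q_E - (36q_E). Setting ∂π_E/∂q_E = 0: 68 - 2q_E - (q_L + q_C) = 0.
Larkspur's profit: π_L = (104 - Q)q_L - (41q_L). Setting ∂π_L/∂q_L = 0: 63 - 2q_L - (q_E + q_C) = 0.
Cinder's first-order condition: 85 - 2q_C - (q_E + q_L) = 0.
Adding the 3 first-order conditions: 216 − 4Q = 0, so Q = 54.
Back-substituting: q_E = (68 − 54) = 14, q_L = (63 − 54) = 9, q_C = (85 − 54) = 31.
Total output Q = 14 + 9 + 31 = 54.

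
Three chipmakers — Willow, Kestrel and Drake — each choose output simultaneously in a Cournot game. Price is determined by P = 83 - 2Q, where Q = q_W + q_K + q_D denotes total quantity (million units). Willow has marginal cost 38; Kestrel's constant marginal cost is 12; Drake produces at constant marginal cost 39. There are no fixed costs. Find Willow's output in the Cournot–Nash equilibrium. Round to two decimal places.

2.50

Willow's profit: π_W = (83 - 2Q)q_W - (38q_W). Setting ∂π_W/∂q_W = 0: 45 - 4q_W - 2(q_K + q_D) = 0.
Kestrel's first-order condition: 71 - 4q_K - 2(q_W + q_D) = 0.
Drake's profit: π_D = (83 - 2Q)q_D - (39q_D). Setting ∂π_D/∂q_D = 0: 44 - 4q_D - 2(q_W + q_K) = 0.
Summing all 3 equations gives 160 − 8Q = 0, hence Q = 20.
Back-substituting: q_W = (45 − 40)/2 = 5/2, q_K = (71 − 40)/2 = 31/2, q_D = (44 − 40)/2 = 2.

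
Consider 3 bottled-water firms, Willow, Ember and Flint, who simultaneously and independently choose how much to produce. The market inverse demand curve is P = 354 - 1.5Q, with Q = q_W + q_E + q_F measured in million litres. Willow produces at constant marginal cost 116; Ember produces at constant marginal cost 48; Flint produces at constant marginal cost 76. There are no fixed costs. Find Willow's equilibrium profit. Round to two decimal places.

704.17

Willow's profit: π_W = (354 - 1.5Q)q_W - (116q_W). Setting ∂π_W/∂q_W = 0: 238 - 3q_W - (3/2)(q_E + q_F) = 0.
Ember's first-order condition: 306 - 3q_E - (3/2)(q_W + q_F) = 0.
Flint's profit: π_F = (354 - 1.5Q)q_F - (76q_F). Setting ∂π_F/∂q_F = 0: 278 - 3q_F - (3/2)(q_W + q_E) = 0.
Adding the 3 first-order conditions: 822 − 6Q = 0, so Q = 137.
Back-substituting: q_W = (238 − 411/2)/(3/2) = 65/3, q_E = (306 − 411/2)/(3/2) = 67, q_F = (278 − 411/2)/(3/2) = 145/3.
Price P = 354 - (3/2)·137 = 297/2.
Willow's profit: (297/2 - 116)·(65/3) = 704.1667.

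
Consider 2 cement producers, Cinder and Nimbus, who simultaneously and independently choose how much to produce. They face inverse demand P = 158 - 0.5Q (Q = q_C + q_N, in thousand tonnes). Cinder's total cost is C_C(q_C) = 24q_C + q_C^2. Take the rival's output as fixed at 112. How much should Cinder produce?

26

With the rival's output fixed at 112, Cinder's profit is π_C = (158 - (1/2)·112 - (1/2)q_C)q_C - (24q_C + q_C²) = (102 - (1/2)q_C)q_C - (24q_C + q_C²).
∂π_C/∂q_C = 78 - 3q_C = 0, so q_C = 26.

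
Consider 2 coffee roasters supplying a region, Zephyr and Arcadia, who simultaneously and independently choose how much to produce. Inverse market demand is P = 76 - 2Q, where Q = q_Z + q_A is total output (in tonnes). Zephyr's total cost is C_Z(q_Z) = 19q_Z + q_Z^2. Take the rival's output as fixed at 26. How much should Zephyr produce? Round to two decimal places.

With the rival's output fixed at 26, Zephyr's profit is π_Z = (76 - 2·26 - 2q_Z)q_Z - (19q_Z + q_Z²) = (24 - 2q_Z)q_Z - (19q_Z + q_Z²).
∂π_Z/∂q_Z = 5 - 6q_Z = 0, so q_Z = 5/6.

0.83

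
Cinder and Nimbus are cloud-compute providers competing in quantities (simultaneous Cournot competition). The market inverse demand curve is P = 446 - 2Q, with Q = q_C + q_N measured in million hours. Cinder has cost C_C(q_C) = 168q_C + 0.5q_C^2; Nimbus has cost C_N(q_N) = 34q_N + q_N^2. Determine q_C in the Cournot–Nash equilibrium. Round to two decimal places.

Cinder's profit: π_C = (446 - 2Q)q_C - (168q_C + (1/2)q_C²). Setting ∂π_C/∂q_C = 0: 278 - 5q_C - 2(q_N) = 0.
Nimbus's profit: π_N = (446 - 2Q)q_N - (34q_N + q_N²). Setting ∂π_N/∂q_N = 0: 412 - 6q_N - 2(q_C) = 0.
Rearranging gives the reaction functions q_C = (278 - 2q_N)/5 and q_N = (412 - 2q_C)/6.
Substituting one into the other gives q_C = 422/13 and q_N = 752/13.

32.46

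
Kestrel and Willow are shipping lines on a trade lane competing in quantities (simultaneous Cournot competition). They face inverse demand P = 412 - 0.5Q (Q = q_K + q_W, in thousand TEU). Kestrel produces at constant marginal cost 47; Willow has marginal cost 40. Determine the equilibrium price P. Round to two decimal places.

Kestrel's profit: π_K = (412 - 0.5Q)q_K - (47q_K). Setting ∂π_K/∂q_K = 0: 365 - q_K - (1/2)(q_W) = 0.
Willow's first-order condition: 372 - q_W - (1/2)(q_K) = 0.
Rearranging gives the reaction functions q_K = (365 - (1/2)q_W) and q_W = (372 - (1/2)q_K).
Substituting one into the other gives q_K = 716/3 and q_W = 758/3.
Total output Q = 1474/3, so price P = 412 - (1/2)·(1474/3) = 499/3.

166.33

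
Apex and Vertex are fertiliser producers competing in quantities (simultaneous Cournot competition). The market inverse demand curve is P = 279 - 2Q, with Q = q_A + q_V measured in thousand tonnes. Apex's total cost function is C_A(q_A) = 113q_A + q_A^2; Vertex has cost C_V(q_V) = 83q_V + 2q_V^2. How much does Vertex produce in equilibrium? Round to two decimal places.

Apex's profit: π_A = (279 - 2Q)q_A - (113q_A + q_A²). Setting ∂π_A/∂q_A = 0: 166 - 6q_A - 2(q_V) = 0.
Vertex's profit: π_V = (279 - 2Q)q_V - (83q_V + 2q_V²). Setting ∂π_V/∂q_V = 0: 196 - 8q_V - 2(q_A) = 0.
So q_A = (166 - 2q_V)/6 and q_V = (196 - 2q_A)/8.
Substituting one into the other gives q_A = 234/11 and q_V = 211/11.

19.18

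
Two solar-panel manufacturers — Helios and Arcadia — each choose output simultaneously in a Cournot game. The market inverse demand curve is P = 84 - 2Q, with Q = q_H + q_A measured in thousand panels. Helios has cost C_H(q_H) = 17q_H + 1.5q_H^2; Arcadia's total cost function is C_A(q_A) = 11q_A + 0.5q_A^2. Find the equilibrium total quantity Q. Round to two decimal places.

Helios's profit: π_H = (84 - 2Q)q_H - (17q_H + (3/2)q_H²). Setting ∂π_H/∂q_H = 0: 67 - 7q_H - 2(q_A) = 0.
Arcadia's profit: π_A = (84 - 2Q)q_A - (11q_A + (1/2)q_A²). Setting ∂π_A/∂q_A = 0: 73 - 5q_A - 2(q_H) = 0.
So q_H = (67 - 2q_A)/7 and q_A = (73 - 2q_H)/5.
Solving the pair: q_H = 189/31, q_A = 377/31.
Total output Q = 189/31 + 377/31 = 566/31.

18.26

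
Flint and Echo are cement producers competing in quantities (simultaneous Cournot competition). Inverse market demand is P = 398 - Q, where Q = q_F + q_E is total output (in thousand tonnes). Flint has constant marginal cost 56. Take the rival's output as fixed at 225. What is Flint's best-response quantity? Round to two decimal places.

58.50

With the rival's output fixed at 225, Flint's profit is π_F = (398 - 225 - q_F)q_F - (56q_F) = (173 - q_F)q_F - (56q_F).
∂π_F/∂q_F = 117 - 2q_F = 0, so q_F = 117/2.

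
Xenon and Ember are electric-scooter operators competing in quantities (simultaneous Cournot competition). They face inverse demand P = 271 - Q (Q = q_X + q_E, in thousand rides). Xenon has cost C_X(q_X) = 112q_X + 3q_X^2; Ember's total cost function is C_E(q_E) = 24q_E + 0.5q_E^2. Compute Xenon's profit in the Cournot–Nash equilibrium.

Xenon's profit: π_X = (271 - Q)q_X - (112q_X + 3q_X²). Setting ∂π_X/∂q_X = 0: 159 - 8q_X - (q_E) = 0.
Ember's profit: π_E = (271 - Q)q_E - (24q_E + (1/2)q_E²). Setting ∂π_E/∂q_E = 0: 247 - 3q_E - (q_X) = 0.
Rearranging gives the reaction functions q_X = (159 - q_E)/8 and q_E = (247 - q_X)/3.
Solving the pair: q_X = 10, q_E = 79.
Price P = 271 - 89 = 182.
Xenon's profit: 182·10 - 112·10 - 3·10² = 400.

400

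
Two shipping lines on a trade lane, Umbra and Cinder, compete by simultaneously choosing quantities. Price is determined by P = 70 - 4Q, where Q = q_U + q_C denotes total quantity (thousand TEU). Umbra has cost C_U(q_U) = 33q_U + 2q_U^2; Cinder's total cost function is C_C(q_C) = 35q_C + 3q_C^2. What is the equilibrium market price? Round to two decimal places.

52.89

Umbra's profit: π_U = (70 - 4Q)q_U - (33q_U + 2q_U²). Setting ∂π_U/∂q_U = 0: 37 - 12q_U - 4(q_C) = 0.
Cinder's first-order condition: 35 - 14q_C - 4(q_U) = 0.
Rearranging gives the reaction functions q_U = (37 - 4q_C)/12 and q_C = (35 - 4q_U)/14.
Solving the pair: q_U = 189/76, q_C = 34/19.
Total output Q = 325/76, so price P = 70 - 4·(325/76) = 1005/19.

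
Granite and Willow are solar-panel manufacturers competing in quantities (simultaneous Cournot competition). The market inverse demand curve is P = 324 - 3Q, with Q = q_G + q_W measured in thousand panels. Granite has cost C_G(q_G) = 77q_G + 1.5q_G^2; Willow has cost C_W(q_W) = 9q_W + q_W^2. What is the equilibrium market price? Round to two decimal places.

Granite's profit: π_G = (324 - 3Q)q_G - (77q_G + (3/2)q_G²). Setting ∂π_G/∂q_G = 0: 247 - 9q_G - 3(q_W) = 0.
Willow's profit: π_W = (324 - 3Q)q_W - (9q_W + q_W²). Setting ∂π_W/∂q_W = 0: 315 - 8q_W - 3(q_G) = 0.
Rearranging gives the reaction functions q_G = (247 - 3q_W)/9 and q_W = (315 - 3q_G)/8.
Substituting one into the other gives q_G = 1031/63 and q_W = 698/21.
Total output Q = 49.6032, so price P = 324 - 3·49.6032 = 175.1905.

175.19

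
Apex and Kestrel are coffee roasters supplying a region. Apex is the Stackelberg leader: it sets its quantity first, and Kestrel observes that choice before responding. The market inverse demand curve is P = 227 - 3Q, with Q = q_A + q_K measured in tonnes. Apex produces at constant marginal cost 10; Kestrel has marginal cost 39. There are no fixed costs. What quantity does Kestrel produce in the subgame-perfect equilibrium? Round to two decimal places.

The follower Kestrel best-responds to any q_A: π_K = (227 - 3Q)q_K - 39q_K.
∂π_K/∂q_K = 188 - 3q_A - 6q_K = 0 gives the reaction function q_K = (188 - 3q_A)/6.
Apex substitutes q_K(q_A) into its own profit: π_A = q_A(227 - 3q_A - (188 - 3q_A)/2) - 10q_A = (133 - (3/2)q_A)q_A - 10q_A.
Maximising: ∂π_A/∂q_A = 123 - 3q_A = 0, giving q_A = 41.
Then q_K = (188 - 3·41)/6 = 65/6.

10.83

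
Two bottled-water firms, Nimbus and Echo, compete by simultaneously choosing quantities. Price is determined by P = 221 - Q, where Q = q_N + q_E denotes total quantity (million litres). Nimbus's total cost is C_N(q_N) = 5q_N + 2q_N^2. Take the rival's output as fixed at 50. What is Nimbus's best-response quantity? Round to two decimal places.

27.67

With the rival's output fixed at 50, Nimbus's profit is π_N = (221 - 50 - q_N)q_N - (5q_N + 2q_N²) = (171 - q_N)q_N - (5q_N + 2q_N²).
∂π_N/∂q_N = 166 - 6q_N = 0, so q_N = 83/3.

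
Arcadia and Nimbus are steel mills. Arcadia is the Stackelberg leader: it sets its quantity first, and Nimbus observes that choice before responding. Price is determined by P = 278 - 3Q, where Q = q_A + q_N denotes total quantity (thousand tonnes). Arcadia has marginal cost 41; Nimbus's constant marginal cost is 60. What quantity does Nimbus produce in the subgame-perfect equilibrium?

15

Solve by backward induction. Given q_A, the follower Nimbus maximises π_N = (278 - 3q_A - 3q_N)q_N - 60q_N.
∂π_N/∂q_N = 218 - 3q_A - 6q_N = 0 gives the reaction function q_N = (218 - 3q_A)/6.
The leader anticipates this reaction. Substituting into P = 278 - 3Q gives P = 169 - (3/2)q_A, so π_A = (169 - (3/2)q_A)q_A - 41q_A.
Maximising: ∂π_A/∂q_A = 128 - 3q_A = 0, giving q_A = 128/3.
Then q_N = (218 - 3·(128/3))/6 = 15.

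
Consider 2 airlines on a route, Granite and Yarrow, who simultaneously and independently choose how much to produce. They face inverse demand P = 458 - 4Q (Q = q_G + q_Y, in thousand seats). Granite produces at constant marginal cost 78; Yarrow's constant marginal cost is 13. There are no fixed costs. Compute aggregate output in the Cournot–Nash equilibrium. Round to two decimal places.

Granite's profit: π_G = (458 - 4Q)q_G - (78q_G). Setting ∂π_G/∂q_G = 0: 380 - 8q_G - 4(q_Y) = 0.
Yarrow's first-order condition: 445 - 8q_Y - 4(q_G) = 0.
Best responses: q_G = (380 - 4q_Y)/8, q_Y = (445 - 4q_G)/8.
Solving the pair: q_G = 105/4, q_Y = 85/2.
Total output Q = 105/4 + 85/2 = 275/4.

68.75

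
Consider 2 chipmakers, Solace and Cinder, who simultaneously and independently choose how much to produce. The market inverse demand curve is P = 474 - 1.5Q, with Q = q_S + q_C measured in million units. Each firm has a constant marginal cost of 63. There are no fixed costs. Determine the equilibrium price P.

A representative firm's profit is π_i = q_i(474 - 1.5Q) - 63q_i.
First-order condition (treating rivals' output as given): 411 - 3q_i - (3/2)q_j = 0.
With identical firms every q_j equals q_i, so q_j = q_i and 411 = (9/2)q_i, giving q_i = 274/3.
Total output Q = 548/3, so price P = 474 - (3/2)·(548/3) = 200.

200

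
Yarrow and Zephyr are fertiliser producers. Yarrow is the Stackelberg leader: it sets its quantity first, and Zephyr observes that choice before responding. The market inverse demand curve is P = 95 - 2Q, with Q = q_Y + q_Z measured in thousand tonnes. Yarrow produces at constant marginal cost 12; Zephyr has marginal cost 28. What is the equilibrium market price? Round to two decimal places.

36.75

The follower Zephyr best-responds to any q_Y: π_Z = (95 - 2Q)q_Z - 28q_Z.
∂π_Z/∂q_Z = 67 - 2q_Y - 4q_Z = 0 gives the reaction function q_Z = (67 - 2q_Y)/4.
Yarrow substitutes q_Z(q_Y) into its own profit: π_Y = q_Y(95 - 2q_Y - (67 - 2q_Y)/2) - 12q_Y = (123/2 - q_Y)q_Y - 12q_Y.
The leader's first-order condition 99/2 - 2q_Y = 0 yields q_Y = 99/4.
Then q_Z = (67 - 2·(99/4))/4 = 35/8.
Total output Q = 233/8, so price P = 95 - 2·(233/8) = 147/4.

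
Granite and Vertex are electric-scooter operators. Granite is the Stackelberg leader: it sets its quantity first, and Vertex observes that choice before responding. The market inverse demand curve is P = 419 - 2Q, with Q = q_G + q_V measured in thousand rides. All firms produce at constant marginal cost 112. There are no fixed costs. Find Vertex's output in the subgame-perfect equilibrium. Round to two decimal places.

The follower Vertex best-responds to any q_G: π_V = (419 - 2Q)q_V - 112q_V.
Follower FOC: 307 - 2q_G - 4q_V = 0, so q_V(q_G) = (307 - 2q_G)/4.
Granite substitutes q_V(q_G) into its own profit: π_G = q_G(419 - 2q_G - (307 - 2q_G)/2) - 112q_G = (531/2 - q_G)q_G - 112q_G.
The leader's first-order condition 307/2 - 2q_G = 0 yields q_G = 307/4.
Then q_V = (307 - 2·(307/4))/4 = 307/8.

38.38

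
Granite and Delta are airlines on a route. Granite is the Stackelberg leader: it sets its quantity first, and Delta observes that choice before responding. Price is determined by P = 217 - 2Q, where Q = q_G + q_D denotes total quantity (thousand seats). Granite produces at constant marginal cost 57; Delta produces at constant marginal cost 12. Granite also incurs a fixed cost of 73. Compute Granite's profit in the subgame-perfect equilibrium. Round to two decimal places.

753.56

The follower Delta best-responds to any q_G: π_D = (217 - 2Q)q_D - 12q_D.
Follower FOC: 205 - 2q_G - 4q_D = 0, so q_D(q_G) = (205 - 2q_G)/4.
Granite substitutes q_D(q_G) into its own profit: π_G = q_G(217 - 2q_G - (205 - 2q_G)/2) - 57q_G = (229/2 - q_G)q_G - 57q_G.
Leader FOC: 115/2 - 2q_G = 0, so q_G = 115/4.
Then q_D = (205 - 2·(115/4))/4 = 295/8.
Price P = 217 - 2·(525/8) = 343/4.
Granite's profit: (343/4 - 57)·(115/4) - 73 = 753.5625.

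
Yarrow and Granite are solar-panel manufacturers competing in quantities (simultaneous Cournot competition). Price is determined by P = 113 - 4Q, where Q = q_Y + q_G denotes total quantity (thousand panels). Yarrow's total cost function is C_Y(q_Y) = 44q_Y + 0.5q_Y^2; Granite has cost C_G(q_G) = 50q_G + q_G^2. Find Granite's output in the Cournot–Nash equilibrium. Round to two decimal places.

3.93

Yarrow's profit: π_Y = (113 - 4Q)q_Y - (44q_Y + (1/2)q_Y²). Setting ∂π_Y/∂q_Y = 0: 69 - 9q_Y - 4(q_G) = 0.
Granite's first-order condition: 63 - 10q_G - 4(q_Y) = 0.
Best responses: q_Y = (69 - 4q_G)/9, q_G = (63 - 4q_Y)/10.
Solving the pair: q_Y = 219/37, q_G = 291/74.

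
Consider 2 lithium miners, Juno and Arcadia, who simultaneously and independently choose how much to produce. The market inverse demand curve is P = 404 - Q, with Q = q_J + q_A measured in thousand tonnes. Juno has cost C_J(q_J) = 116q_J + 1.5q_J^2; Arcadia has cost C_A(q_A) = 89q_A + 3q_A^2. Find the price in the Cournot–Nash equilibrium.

320

Juno's profit: π_J = (404 - Q)q_J - (116q_J + (3/2)q_J²). Setting ∂π_J/∂q_J = 0: 288 - 5q_J - (q_A) = 0.
Arcadia's profit: π_A = (404 - Q)q_A - (89q_A + 3q_A²). Setting ∂π_A/∂q_A = 0: 315 - 8q_A - (q_J) = 0.
Rearranging gives the reaction functions q_J = (288 - q_A)/5 and q_A = (315 - q_J)/8.
Solving the pair: q_J = 51, q_A = 33.
Total output Q = 84, so price P = 404 - 84 = 320.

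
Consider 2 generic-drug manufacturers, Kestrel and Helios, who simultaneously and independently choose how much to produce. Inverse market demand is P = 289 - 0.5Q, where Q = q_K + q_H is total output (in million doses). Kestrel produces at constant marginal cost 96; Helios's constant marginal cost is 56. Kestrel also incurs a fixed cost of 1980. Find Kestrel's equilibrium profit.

Kestrel's profit: π_K = (289 - 0.5Q)q_K - (96q_K). Setting ∂π_K/∂q_K = 0: 193 - q_K - (1/2)(q_H) = 0.
Helios's first-order condition: 233 - q_H - (1/2)(q_K) = 0.
Best responses: q_K = (193 - (1/2)q_H), q_H = (233 - (1/2)q_K).
Substituting one into the other gives q_K = 102 and q_H = 182.
Price P = 289 - (1/2)·284 = 147.
Kestrel's profit: (147 - 96)·102 - 1980 = 3222.

3222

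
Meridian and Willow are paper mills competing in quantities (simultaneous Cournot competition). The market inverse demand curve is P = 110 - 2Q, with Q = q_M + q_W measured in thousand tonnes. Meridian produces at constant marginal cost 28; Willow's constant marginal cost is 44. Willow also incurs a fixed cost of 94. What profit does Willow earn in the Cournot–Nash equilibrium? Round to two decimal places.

Meridian's profit: π_M = (110 - 2Q)q_M - (28q_M). Setting ∂π_M/∂q_M = 0: 82 - 4q_M - 2(q_W) = 0.
Willow's first-order condition: 66 - 4q_W - 2(q_M) = 0.
Best responses: q_M = (82 - 2q_W)/4, q_W = (66 - 2q_M)/4.
Solving the pair: q_M = 49/3, q_W = 25/3.
Price P = 110 - 2·(74/3) = 182/3.
Willow's profit: (182/3 - 44)·(25/3) - 94 = 404/9.

44.89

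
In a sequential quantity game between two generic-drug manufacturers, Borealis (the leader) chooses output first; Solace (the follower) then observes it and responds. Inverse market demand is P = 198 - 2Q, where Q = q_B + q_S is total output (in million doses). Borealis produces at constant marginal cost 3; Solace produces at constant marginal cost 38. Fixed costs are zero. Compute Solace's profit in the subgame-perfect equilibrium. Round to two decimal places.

The follower Solace best-responds to any q_B: π_S = (198 - 2Q)q_S - 38q_S.
Setting the follower's marginal profit to zero, 160 - 2q_B - 4q_S = 0, i.e. q_S = (160 - 2q_B)/4.
The leader anticipates this reaction. Substituting into P = 198 - 2Q gives P = 118 - q_B, so π_B = (118 - q_B)q_B - 3q_B.
Maximising: ∂π_B/∂q_B = 115 - 2q_B = 0, giving q_B = 115/2.
Then q_S = (160 - 2·(115/2))/4 = 45/4.
Price P = 198 - 2·(275/4) = 121/2.
Solace's profit: (121/2 - 38)·(45/4) = 253.1250.

253.13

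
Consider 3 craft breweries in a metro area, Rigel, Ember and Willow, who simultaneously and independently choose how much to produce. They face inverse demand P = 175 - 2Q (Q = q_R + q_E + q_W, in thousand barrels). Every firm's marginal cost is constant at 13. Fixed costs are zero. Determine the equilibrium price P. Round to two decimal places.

53.50

A representative firm's profit is π_i = q_i(175 - 2Q) - 13q_i.
Setting ∂π_i/∂q_i = 0 with rivals' quantities fixed: 162 - 4q_i - 2·Σ_{j≠i} q_j = 0.
With identical firms every q_j equals q_i, so Σ_{j≠i} q_j = 2q_i and 162 = 8q_i, giving q_i = 81/4.
Total output Q = 243/4, so price P = 175 - 2·(243/4) = 107/2.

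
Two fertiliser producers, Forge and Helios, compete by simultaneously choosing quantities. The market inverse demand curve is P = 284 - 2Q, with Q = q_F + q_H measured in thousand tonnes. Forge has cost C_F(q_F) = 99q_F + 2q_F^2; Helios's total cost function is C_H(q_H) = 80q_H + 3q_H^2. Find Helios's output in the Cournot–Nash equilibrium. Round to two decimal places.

16.61

Forge's profit: π_F = (284 - 2Q)q_F - (99q_F + 2q_F²). Setting ∂π_F/∂q_F = 0: 185 - 8q_F - 2(q_H) = 0.
Helios's first-order condition: 204 - 10q_H - 2(q_F) = 0.
Rearranging gives the reaction functions q_F = (185 - 2q_H)/8 and q_H = (204 - 2q_F)/10.
Substituting one into the other gives q_F = 721/38 and q_H = 631/38.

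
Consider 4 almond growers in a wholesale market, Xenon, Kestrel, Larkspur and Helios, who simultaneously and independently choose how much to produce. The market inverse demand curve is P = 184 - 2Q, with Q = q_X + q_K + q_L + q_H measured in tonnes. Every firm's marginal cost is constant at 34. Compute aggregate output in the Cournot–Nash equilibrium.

60

A representative firm's profit is π_i = q_i(184 - 2Q) - 34q_i.
Setting ∂π_i/∂q_i = 0 with rivals' quantities fixed: 150 - 4q_i - 2·Σ_{j≠i} q_j = 0.
By symmetry each firm produces the same amount; substituting Σ_{j≠i} q_j = 3q_i yields q_i = 150/10 = 15.
Total output Q = 15 + 15 + 15 + 15 = 60.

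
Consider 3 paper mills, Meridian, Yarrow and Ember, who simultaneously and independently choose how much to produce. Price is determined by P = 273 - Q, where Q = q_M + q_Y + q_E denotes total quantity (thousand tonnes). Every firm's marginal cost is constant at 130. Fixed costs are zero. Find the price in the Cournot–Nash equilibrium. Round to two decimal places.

A representative firm's profit is π_i = q_i(273 - Q) - 130q_i.
Setting ∂π_i/∂q_i = 0 with rivals' quantities fixed: 143 - 2q_i - Σ_{j≠i} q_j = 0.
By symmetry each firm produces the same amount; substituting Σ_{j≠i} q_j = 2q_i yields q_i = 143/4.
Total output Q = 429/4, so price P = 273 - 429/4 = 663/4.

165.75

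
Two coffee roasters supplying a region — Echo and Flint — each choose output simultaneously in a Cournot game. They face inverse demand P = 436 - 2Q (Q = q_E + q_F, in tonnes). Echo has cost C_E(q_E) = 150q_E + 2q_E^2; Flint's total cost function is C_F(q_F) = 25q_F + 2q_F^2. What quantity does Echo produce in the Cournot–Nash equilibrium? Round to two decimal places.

Echo's profit: π_E = (436 - 2Q)q_E - (150q_E + 2q_E²). Setting ∂π_E/∂q_E = 0: 286 - 8q_E - 2(q_F) = 0.
Flint's first-order condition: 411 - 8q_F - 2(q_E) = 0.
So q_E = (286 - 2q_F)/8 and q_F = (411 - 2q_E)/8.
Solving the pair: q_E = 733/30, q_F = 679/15.

24.43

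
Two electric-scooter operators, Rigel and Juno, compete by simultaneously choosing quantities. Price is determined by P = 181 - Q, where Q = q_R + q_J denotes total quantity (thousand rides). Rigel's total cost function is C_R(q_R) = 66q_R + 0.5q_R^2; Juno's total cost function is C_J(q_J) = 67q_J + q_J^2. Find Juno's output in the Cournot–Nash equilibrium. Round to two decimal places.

20.64

Rigel's profit: π_R = (181 - Q)q_R - (66q_R + (1/2)q_R²). Setting ∂π_R/∂q_R = 0: 115 - 3q_R - (q_J) = 0.
Juno's profit: π_J = (181 - Q)q_J - (67q_J + q_J²). Setting ∂π_J/∂q_J = 0: 114 - 4q_J - (q_R) = 0.
So q_R = (115 - q_J)/3 and q_J = (114 - q_R)/4.
Substituting one into the other gives q_R = 346/11 and q_J = 227/11.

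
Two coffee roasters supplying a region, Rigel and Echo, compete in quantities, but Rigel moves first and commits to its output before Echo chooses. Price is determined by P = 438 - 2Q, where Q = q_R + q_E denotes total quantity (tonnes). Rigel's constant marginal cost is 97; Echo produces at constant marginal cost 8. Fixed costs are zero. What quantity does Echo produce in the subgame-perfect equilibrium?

The follower Echo best-responds to any q_R: π_E = (438 - 2Q)q_E - 8q_E.
Follower FOC: 430 - 2q_R - 4q_E = 0, so q_E(q_R) = (430 - 2q_R)/4.
The leader anticipates this reaction. Substituting into P = 438 - 2Q gives P = 223 - q_R, so π_R = (223 - q_R)q_R - 97q_R.
Maximising: ∂π_R/∂q_R = 126 - 2q_R = 0, giving q_R = 63.
Then q_E = (430 - 2·63)/4 = 76.

76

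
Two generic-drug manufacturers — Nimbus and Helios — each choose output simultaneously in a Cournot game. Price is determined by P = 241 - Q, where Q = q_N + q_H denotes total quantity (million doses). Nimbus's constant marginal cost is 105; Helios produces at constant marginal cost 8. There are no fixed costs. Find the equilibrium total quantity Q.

123

Nimbus's profit: π_N = (241 - Q)q_N - (105q_N). Setting ∂π_N/∂q_N = 0: 136 - 2q_N - (q_H) = 0.
Helios's first-order condition: 233 - 2q_H - (q_N) = 0.
Rearranging gives the reaction functions q_N = (136 - q_H)/2 and q_H = (233 - q_N)/2.
Solving the pair: q_N = 13, q_H = 110.
Total output Q = 13 + 110 = 123.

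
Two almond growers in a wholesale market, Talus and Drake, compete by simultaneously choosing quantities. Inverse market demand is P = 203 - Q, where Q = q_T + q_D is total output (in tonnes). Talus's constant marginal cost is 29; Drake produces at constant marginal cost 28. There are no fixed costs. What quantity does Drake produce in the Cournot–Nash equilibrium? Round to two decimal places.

Talus's profit: π_T = (203 - Q)q_T - (29q_T). Setting ∂π_T/∂q_T = 0: 174 - 2q_T - (q_D) = 0.
Drake's first-order condition: 175 - 2q_D - (q_T) = 0.
Rearranging gives the reaction functions q_T = (174 - q_D)/2 and q_D = (175 - q_T)/2.
Solving the pair: q_T = 173/3, q_D = 176/3.

58.67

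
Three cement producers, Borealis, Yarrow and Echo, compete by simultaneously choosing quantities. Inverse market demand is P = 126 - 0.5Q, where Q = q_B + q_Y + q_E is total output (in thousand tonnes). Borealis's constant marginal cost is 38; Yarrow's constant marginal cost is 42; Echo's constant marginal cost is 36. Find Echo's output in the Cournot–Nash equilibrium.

Borealis's profit: π_B = (126 - 0.5Q)q_B - (38q_B). Setting ∂π_B/∂q_B = 0: 88 - q_B - (1/2)(q_Y + q_E) = 0.
Yarrow's profit: π_Y = (126 - 0.5Q)q_Y - (42q_Y). Setting ∂π_Y/∂q_Y = 0: 84 - q_Y - (1/2)(q_B + q_E) = 0.
Echo's profit: π_E = (126 - 0.5Q)q_E - (36q_E). Setting ∂π_E/∂q_E = 0: 90 - q_E - (1/2)(q_B + q_Y) = 0.
Summing all 3 equations gives 262 − 2Q = 0, hence Q = 131.
Back-substituting: q_B = (88 − 131/2)/(1/2) = 45, q_Y = (84 − 131/2)/(1/2) = 37, q_E = (90 − 131/2)/(1/2) = 49.

49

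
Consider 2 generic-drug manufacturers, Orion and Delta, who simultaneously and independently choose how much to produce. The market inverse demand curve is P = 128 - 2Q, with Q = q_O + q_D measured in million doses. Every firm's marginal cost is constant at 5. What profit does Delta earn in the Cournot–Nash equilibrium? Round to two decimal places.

Each firm earns π_i = (128 - 2Q)q_i - 5q_i.
First-order condition (treating rivals' output as given): 123 - 4q_i - 2q_j = 0.
By symmetry each firm produces the same amount; substituting q_j = q_i yields q_i = 123/6 = 41/2.
Price P = 128 - 2·41 = 46.
Delta's profit: (46 - 5)·(41/2) = 1681/2.

840.50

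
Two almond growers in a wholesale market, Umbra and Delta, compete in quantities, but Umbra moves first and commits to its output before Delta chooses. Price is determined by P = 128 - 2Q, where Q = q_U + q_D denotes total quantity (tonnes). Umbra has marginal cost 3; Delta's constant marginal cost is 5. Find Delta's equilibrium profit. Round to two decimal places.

The follower Delta best-responds to any q_U: π_D = (128 - 2Q)q_D - 5q_D.
Follower FOC: 123 - 2q_U - 4q_D = 0, so q_D(q_U) = (123 - 2q_U)/4.
Umbra substitutes q_D(q_U) into its own profit: π_U = q_U(128 - 2q_U - (123 - 2q_U)/2) - 3q_U = (133/2 - q_U)q_U - 3q_U.
The leader's first-order condition 127/2 - 2q_U = 0 yields q_U = 127/4.
Then q_D = (123 - 2·(127/4))/4 = 119/8.
Price P = 128 - 2·(373/8) = 139/4.
Delta's profit: (139/4 - 5)·(119/8) = 442.5313.

442.53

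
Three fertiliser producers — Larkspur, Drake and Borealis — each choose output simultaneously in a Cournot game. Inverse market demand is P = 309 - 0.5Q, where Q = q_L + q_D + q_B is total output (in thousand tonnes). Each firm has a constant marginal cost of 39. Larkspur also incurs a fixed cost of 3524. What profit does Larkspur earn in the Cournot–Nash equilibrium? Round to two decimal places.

5588.50

A representative firm's profit is π_i = q_i(309 - 0.5Q) - 39q_i.
Setting ∂π_i/∂q_i = 0 with rivals' quantities fixed: 270 - q_i - (1/2)·Σ_{j≠i} q_j = 0.
With identical firms every q_j equals q_i, so Σ_{j≠i} q_j = 2q_i and 270 = 2q_i, giving q_i = 135.
Price P = 309 - (1/2)·405 = 213/2.
Larkspur's profit: (213/2 - 39)·135 - 3524 = 5588.5000.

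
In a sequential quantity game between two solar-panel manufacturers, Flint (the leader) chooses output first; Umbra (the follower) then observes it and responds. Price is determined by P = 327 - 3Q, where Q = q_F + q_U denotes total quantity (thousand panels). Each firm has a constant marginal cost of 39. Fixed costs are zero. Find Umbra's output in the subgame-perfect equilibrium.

24

Solve by backward induction. Given q_F, the follower Umbra maximises π_U = (327 - 3q_F - 3q_U)q_U - 39q_U.
Setting the follower's marginal profit to zero, 288 - 3q_F - 6q_U = 0, i.e. q_U = (288 - 3q_F)/6.
The leader anticipates this reaction. Substituting into P = 327 - 3Q gives P = 183 - (3/2)q_F, so π_F = (183 - (3/2)q_F)q_F - 39q_F.
The leader's first-order condition 144 - 3q_F = 0 yields q_F = 48.
Then q_U = (288 - 3·48)/6 = 24.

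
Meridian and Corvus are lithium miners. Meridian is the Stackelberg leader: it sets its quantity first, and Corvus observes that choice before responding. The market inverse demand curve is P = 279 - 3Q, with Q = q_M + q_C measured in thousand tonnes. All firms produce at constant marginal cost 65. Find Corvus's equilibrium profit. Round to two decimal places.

The follower Corvus best-responds to any q_M: π_C = (279 - 3Q)q_C - 65q_C.
∂π_C/∂q_C = 214 - 3q_M - 6q_C = 0 gives the reaction function q_C = (214 - 3q_M)/6.
Meridian substitutes q_C(q_M) into its own profit: π_M = q_M(279 - 3q_M - (214 - 3q_M)/2) - 65q_M = (172 - (3/2)q_M)q_M - 65q_M.
The leader's first-order condition 107 - 3q_M = 0 yields q_M = 107/3.
Then q_C = (214 - 3·(107/3))/6 = 107/6.
Price P = 279 - 3·(107/2) = 237/2.
Corvus's profit: (237/2 - 65)·(107/6) = 954.0833.

954.08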